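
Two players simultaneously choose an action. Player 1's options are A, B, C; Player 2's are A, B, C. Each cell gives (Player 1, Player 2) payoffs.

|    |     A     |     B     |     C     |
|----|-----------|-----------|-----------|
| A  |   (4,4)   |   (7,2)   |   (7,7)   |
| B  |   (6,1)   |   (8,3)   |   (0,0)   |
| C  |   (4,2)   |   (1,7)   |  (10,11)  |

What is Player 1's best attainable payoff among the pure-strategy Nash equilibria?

Both B is a pure NE (Player 1: 8 ≥ 7; Player 2: 3 ≥ 1). Player 1 gets 8.
Both C is a pure NE (Player 1: 10 ≥ 7; Player 2: 11 ≥ 7). Player 1 gets 10.
Every other cell has a profitable deviation for at least one player. Highest of {8, 10} is 10.

10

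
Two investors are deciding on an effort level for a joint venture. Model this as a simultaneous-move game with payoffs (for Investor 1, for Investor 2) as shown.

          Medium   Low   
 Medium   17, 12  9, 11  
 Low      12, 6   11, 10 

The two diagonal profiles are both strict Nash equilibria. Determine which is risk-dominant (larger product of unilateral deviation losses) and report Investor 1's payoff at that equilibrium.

At both Medium: Investor 1 loses 17 − 12 = 5 by deviating; Investor 2 loses 12 − 11 = 1. Product = 5·1 = 5.
At both Low: Investor 1 loses 11 − 9 = 2 by deviating; Investor 2 loses 10 − 6 = 4. Product = 2·4 = 8.
8 > 5, so both Low is risk-dominant. Investor 1's payoff there is 11.

11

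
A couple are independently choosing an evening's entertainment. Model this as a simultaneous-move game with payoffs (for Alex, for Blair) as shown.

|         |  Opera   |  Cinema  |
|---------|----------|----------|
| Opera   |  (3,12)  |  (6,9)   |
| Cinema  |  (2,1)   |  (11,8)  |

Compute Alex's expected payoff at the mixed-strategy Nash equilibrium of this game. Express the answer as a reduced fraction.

7/2

Blair mixes with probability q on Opera, chosen so Alex is indifferent: 3q + 6(1−q) = 2q + 11(1−q) gives q = 5/6.
Alex's expected payoff (from either row, since indifferent) is 3·5/6 + 6·1/6 = 7/2.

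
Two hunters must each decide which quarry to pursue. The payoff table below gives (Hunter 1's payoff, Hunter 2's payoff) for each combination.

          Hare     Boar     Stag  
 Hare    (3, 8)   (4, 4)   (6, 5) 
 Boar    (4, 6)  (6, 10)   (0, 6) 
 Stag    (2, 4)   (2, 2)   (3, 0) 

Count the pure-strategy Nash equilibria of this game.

1

Both Boar: Hunter 1 gets 6 (best alternative 4); Hunter 2 gets 10 (best alternative 6). Neither deviates — NE.
Both Hare is not a NE: Hunter 1 would switch to Boar (4 > 3).
No other cell survives both best-response checks, so there is 1 pure NE.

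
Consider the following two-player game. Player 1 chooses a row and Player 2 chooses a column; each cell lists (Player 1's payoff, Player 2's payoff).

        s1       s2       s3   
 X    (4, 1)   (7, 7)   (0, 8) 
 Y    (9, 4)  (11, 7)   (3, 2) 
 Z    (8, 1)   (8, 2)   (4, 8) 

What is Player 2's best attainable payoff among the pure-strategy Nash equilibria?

(Y, s2) is a pure NE (Player 1: 11 ≥ 8; Player 2: 7 ≥ 4). Player 2 gets 7.
(Z, s3) is a pure NE (Player 1: 4 ≥ 3; Player 2: 8 ≥ 2). Player 2 gets 8.
Every other cell has a profitable deviation for at least one player. Highest of {7, 8} is 8.

8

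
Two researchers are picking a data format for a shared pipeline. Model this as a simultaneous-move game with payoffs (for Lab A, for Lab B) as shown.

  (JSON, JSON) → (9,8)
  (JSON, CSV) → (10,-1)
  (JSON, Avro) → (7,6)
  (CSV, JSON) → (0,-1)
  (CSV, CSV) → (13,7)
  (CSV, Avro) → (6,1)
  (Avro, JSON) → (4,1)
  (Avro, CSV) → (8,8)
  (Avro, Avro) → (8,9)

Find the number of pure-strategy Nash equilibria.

Both JSON: Lab A gets 9 (best alternative 4); Lab B gets 8 (best alternative 6). Neither deviates — NE.
Both CSV: Lab A gets 13 (best alternative 10); Lab B gets 7 (best alternative 1). Neither deviates — NE.
Both Avro: Lab A gets 8 (best alternative 7); Lab B gets 9 (best alternative 8). Neither deviates — NE.
(CSV, JSON) is not a NE: Lab A would switch to JSON (9 > 0).
No other cell survives both best-response checks, so there are 3 pure NE.

3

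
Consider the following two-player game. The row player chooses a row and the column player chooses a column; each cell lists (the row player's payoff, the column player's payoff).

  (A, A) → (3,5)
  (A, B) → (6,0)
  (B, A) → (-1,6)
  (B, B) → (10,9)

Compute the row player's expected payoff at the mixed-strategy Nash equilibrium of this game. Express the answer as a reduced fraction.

9/2

The column player mixes with probability q on A, chosen so the row player is indifferent: 3q + 6(1−q) = (-1)q + 10(1−q) gives q = 1/2.
The row player's expected payoff (from either row, since indifferent) is 3·1/2 + 6·1/2 = 9/2.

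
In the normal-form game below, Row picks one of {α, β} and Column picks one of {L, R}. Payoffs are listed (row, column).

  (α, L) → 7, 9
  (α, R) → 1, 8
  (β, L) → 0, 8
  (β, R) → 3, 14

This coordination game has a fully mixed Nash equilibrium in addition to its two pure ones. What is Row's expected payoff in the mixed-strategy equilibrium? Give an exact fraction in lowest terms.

Column mixes with probability q on L, chosen so Row is indifferent: 7q + 1(1−q) = 0q + 3(1−q) gives q = 2/9.
Row's expected payoff (from either row, since indifferent) is 7·2/9 + 1·7/9 = 7/3.

7/3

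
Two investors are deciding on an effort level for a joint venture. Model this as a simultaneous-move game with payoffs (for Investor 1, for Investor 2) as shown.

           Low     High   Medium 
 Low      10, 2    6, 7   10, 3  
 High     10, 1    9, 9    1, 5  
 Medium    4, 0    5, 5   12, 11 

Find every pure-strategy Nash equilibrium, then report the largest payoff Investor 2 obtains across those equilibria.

11

Both High is a pure NE (Investor 1: 9 ≥ 6; Investor 2: 9 ≥ 5). Investor 2 gets 9.
Both Medium is a pure NE (Investor 1: 12 ≥ 10; Investor 2: 11 ≥ 5). Investor 2 gets 11.
Every other cell has a profitable deviation for at least one player. Highest of {9, 11} is 11.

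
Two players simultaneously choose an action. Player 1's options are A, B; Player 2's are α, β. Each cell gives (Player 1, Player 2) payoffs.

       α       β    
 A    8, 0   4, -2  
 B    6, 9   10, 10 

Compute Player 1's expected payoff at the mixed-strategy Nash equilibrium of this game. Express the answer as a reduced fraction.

Player 2 mixes with probability q on α, chosen so Player 1 is indifferent: 8q + 4(1−q) = 6q + 10(1−q) gives q = 3/4.
Player 1's expected payoff (from either row, since indifferent) is 8·3/4 + 4·1/4 = 7.

7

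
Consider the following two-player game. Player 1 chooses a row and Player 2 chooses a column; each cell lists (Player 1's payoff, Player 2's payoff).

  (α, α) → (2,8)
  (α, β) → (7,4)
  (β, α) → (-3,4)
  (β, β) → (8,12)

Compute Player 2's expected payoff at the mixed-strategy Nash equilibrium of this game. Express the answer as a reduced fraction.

20/3

Player 1 mixes with probability p on α, chosen so Player 2 is indifferent: 8p + 4(1−p) = 4p + 12(1−p) gives p = 2/3.
Player 2's expected payoff is 8·2/3 + 4·1/3 = 20/3.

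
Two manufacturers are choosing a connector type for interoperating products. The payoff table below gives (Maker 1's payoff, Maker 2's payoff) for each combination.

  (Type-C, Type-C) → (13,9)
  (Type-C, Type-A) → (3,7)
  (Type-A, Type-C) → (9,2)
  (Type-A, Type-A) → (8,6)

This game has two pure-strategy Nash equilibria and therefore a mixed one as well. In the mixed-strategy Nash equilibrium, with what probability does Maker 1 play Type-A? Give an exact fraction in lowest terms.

1/3

Maker 1's mix p on Type-C must make Maker 2 indifferent between Type-C and Type-A.
Maker 2's payoff from Type-C: 9p + 2(1−p). From Type-A: 7p + 6(1−p).
Set equal: 2p = 4(1−p) → p = 4/6 = 2/3.
Probability on Type-A is 1 − 2/3 = 1/3.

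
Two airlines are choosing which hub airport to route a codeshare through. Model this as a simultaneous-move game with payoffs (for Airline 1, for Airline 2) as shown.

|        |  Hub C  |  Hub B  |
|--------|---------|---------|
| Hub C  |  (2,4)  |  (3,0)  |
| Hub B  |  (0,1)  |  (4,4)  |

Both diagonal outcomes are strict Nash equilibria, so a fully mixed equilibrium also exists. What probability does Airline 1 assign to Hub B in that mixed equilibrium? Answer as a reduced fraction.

4/7

Airline 1's mix p on Hub C must make Airline 2 indifferent between Hub C and Hub B.
Airline 2's payoff from Hub C: 4p + 1(1−p). From Hub B: 0p + 4(1−p).
Set equal: 4p = 3(1−p) → p = 3/7.
Probability on Hub B is 1 − 3/7 = 4/7.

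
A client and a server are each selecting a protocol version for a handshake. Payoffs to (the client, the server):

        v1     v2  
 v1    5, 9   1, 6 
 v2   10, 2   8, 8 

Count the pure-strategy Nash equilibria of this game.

1

Both v2: the client gets 8 (best alternative 1); the server gets 8 (best alternative 2). Neither deviates — NE.
Both v1 is not a NE: the client would switch to v2 (10 > 5).
No other cell survives both best-response checks, so there is 1 pure NE.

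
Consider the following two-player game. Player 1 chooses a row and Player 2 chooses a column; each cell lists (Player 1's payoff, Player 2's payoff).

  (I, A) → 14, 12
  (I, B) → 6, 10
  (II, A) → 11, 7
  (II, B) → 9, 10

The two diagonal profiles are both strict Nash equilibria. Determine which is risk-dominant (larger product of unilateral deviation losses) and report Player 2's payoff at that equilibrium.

At (I, A): Player 1 loses 14 − 11 = 3 by deviating; Player 2 loses 12 − 10 = 2. Product = 3·2 = 6.
At (II, B): Player 1 loses 9 − 6 = 3 by deviating; Player 2 loses 10 − 7 = 3. Product = 3·3 = 9.
9 > 6, so (II, B) is risk-dominant. Player 2's payoff there is 10.

10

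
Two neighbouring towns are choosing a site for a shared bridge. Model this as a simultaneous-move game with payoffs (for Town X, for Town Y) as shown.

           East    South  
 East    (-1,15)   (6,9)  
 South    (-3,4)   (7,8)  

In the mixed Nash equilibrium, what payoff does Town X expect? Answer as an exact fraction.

11/3

Town Y mixes with probability q on East, chosen so Town X is indifferent: (-1)q + 6(1−q) = (-3)q + 7(1−q) gives q = 1/3.
Town X's expected payoff (from either row, since indifferent) is (-1)·1/3 + 6·2/3 = 11/3.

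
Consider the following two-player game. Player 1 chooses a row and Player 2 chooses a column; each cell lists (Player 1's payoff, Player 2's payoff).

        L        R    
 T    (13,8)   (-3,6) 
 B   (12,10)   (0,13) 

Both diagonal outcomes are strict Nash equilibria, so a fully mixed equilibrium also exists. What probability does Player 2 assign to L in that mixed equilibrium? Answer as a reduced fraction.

3/4

Player 2's mix q on L must make Player 1 indifferent between T and B.
Player 1's payoff from T: 13q + (-3)(1−q). From B: 12q + 0(1−q).
Set equal: 1q = 3(1−q) → q = 3/4.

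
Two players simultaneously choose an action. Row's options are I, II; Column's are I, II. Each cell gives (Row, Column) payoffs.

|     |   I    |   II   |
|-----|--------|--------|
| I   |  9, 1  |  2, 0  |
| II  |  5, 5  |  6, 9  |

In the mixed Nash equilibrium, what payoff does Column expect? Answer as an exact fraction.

Row mixes with probability p on I, chosen so Column is indifferent: 1p + 5(1−p) = 0p + 9(1−p) gives p = 4/5.
Column's expected payoff is 1·4/5 + 5·1/5 = 9/5.

9/5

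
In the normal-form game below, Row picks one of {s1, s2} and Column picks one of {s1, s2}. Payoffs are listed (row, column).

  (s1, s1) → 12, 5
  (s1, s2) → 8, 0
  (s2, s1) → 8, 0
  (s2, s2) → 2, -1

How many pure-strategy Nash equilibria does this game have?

1

Both s1: Row gets 12 (best alternative 8); Column gets 5 (best alternative 0). Neither deviates — NE.
Both s2 is not a NE: Row would switch to s1 (8 > 2).
No other cell survives both best-response checks, so there is 1 pure NE.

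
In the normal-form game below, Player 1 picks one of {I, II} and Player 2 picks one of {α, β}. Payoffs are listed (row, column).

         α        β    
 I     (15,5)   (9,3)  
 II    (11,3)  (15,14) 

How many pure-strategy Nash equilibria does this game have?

(I, α): Player 1 gets 15 (best alternative 11); Player 2 gets 5 (best alternative 3). Neither deviates — NE.
(II, β): Player 1 gets 15 (best alternative 9); Player 2 gets 14 (best alternative 3). Neither deviates — NE.
(I, β) is not a NE: Player 1 would switch to II (15 > 9).
No other cell survives both best-response checks, so there are 2 pure NE.

2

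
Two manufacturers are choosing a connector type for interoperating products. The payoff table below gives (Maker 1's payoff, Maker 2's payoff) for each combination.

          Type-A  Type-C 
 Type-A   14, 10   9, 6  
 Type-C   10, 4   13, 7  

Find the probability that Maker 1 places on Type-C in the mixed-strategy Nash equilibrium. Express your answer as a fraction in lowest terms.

Maker 1's mix p on Type-A must make Maker 2 indifferent between Type-A and Type-C.
Maker 2's payoff from Type-A: 10p + 4(1−p). From Type-C: 6p + 7(1−p).
Set equal: 4p = 3(1−p) → p = 3/7.
Probability on Type-C is 1 − 3/7 = 4/7.

4/7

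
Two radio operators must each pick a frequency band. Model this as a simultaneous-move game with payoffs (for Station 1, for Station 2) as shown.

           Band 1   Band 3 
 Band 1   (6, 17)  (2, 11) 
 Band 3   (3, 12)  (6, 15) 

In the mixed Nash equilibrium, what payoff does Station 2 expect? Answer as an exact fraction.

Station 1 mixes with probability p on Band 1, chosen so Station 2 is indifferent: 17p + 12(1−p) = 11p + 15(1−p) gives p = 1/3.
Station 2's expected payoff is 17·1/3 + 12·2/3 = 41/3.

41/3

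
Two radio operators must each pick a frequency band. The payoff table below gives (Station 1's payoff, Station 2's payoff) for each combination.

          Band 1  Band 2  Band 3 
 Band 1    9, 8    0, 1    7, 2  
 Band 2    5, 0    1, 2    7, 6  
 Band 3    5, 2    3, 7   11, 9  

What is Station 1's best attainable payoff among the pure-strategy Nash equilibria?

Both Band 1 is a pure NE (Station 1: 9 ≥ 5; Station 2: 8 ≥ 2). Station 1 gets 9.
Both Band 3 is a pure NE (Station 1: 11 ≥ 7; Station 2: 9 ≥ 7). Station 1 gets 11.
Every other cell has a profitable deviation for at least one player. Highest of {9, 11} is 11.

11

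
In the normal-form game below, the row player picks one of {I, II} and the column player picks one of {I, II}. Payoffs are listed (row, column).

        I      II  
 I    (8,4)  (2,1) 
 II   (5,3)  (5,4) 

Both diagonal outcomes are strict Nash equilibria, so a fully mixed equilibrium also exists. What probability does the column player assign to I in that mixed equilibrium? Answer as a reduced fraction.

1/2

The column player's mix q on I must make the row player indifferent between I and II.
The row player's payoff from I: 8q + 2(1−q). From II: 5q + 5(1−q).
Set equal: 3q = 3(1−q) → q = 3/6 = 1/2.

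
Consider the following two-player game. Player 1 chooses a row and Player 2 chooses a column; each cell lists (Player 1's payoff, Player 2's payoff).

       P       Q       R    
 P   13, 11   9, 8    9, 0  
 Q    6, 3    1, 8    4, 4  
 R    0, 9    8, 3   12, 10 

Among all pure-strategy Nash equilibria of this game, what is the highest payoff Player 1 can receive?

Both P is a pure NE (Player 1: 13 ≥ 6; Player 2: 11 ≥ 8). Player 1 gets 13.
Both R is a pure NE (Player 1: 12 ≥ 9; Player 2: 10 ≥ 9). Player 1 gets 12.
Every other cell has a profitable deviation for at least one player. Highest of {13, 12} is 13.

13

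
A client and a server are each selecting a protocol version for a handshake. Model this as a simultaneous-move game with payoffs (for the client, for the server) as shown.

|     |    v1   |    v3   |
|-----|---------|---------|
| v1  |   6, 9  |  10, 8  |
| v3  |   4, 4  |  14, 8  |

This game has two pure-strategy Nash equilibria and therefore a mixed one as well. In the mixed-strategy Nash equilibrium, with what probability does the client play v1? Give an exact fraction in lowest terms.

4/5

The client's mix p on v1 must make the server indifferent between v1 and v3.
The server's payoff from v1: 9p + 4(1−p). From v3: 8p + 8(1−p).
Set equal: 1p = 4(1−p) → p = 4/5.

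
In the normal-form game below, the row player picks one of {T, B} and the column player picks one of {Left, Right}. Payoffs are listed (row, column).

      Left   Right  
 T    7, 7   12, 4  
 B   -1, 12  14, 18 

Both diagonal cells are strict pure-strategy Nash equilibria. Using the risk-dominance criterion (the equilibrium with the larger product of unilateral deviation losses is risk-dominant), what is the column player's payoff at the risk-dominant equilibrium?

At (T, Left): the row player loses 7 − (-1) = 8 by deviating; the column player loses 7 − 4 = 3. Product = 8·3 = 24.
At (B, Right): the row player loses 14 − 12 = 2 by deviating; the column player loses 18 − 12 = 6. Product = 2·6 = 12.
24 > 12, so (T, Left) is risk-dominant. The column player's payoff there is 7.

7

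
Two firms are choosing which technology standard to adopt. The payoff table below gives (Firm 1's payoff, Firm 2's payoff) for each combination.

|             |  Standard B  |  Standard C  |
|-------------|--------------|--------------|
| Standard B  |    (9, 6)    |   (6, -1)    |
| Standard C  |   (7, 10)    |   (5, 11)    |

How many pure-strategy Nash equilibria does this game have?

Both Standard B: Firm 1 gets 9 (best alternative 7); Firm 2 gets 6 (best alternative -1). Neither deviates — NE.
Both Standard C is not a NE: Firm 1 would switch to Standard B (6 > 5).
No other cell survives both best-response checks, so there is 1 pure NE.

1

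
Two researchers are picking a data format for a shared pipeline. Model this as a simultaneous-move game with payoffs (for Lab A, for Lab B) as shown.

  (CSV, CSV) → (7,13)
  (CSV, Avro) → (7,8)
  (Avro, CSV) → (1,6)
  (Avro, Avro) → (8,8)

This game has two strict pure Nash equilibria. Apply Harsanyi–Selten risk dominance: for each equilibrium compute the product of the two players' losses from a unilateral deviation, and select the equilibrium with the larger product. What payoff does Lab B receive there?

At both CSV: Lab A loses 7 − 1 = 6 by deviating; Lab B loses 13 − 8 = 5. Product = 6·5 = 30.
At both Avro: Lab A loses 8 − 7 = 1 by deviating; Lab B loses 8 − 6 = 2. Product = 1·2 = 2.
30 > 2, so both CSV is risk-dominant. Lab B's payoff there is 13.

13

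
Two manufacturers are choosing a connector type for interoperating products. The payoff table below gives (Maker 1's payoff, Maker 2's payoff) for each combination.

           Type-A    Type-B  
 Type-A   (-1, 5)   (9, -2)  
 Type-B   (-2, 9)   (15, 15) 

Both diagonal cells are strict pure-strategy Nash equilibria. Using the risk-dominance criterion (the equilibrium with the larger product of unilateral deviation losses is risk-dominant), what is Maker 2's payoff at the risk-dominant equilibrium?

15

At both Type-A: Maker 1 loses -1 − (-2) = 1 by deviating; Maker 2 loses 5 − (-2) = 7. Product = 1·7 = 7.
At both Type-B: Maker 1 loses 15 − 9 = 6 by deviating; Maker 2 loses 15 − 9 = 6. Product = 6·6 = 36.
36 > 7, so both Type-B is risk-dominant. Maker 2's payoff there is 15.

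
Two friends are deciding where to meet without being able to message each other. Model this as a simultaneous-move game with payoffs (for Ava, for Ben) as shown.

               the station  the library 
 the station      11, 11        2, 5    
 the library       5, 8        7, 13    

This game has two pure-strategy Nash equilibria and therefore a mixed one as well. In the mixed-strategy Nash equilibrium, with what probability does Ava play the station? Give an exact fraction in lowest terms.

5/11

Ava's mix p on the station must make Ben indifferent between the station and the library.
Ben's payoff from the station: 11p + 8(1−p). From the library: 5p + 13(1−p).
Set equal: 6p = 5(1−p) → p = 5/11.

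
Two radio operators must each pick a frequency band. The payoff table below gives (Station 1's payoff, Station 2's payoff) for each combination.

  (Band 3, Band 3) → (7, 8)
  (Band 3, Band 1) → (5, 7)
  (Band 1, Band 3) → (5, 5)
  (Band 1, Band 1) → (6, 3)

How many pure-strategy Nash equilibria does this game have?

1

Both Band 3: Station 1 gets 7 (best alternative 5); Station 2 gets 8 (best alternative 7). Neither deviates — NE.
Both Band 1 is not a NE: Station 2 would switch to Band 3 (5 > 3).
No other cell survives both best-response checks, so there is 1 pure NE.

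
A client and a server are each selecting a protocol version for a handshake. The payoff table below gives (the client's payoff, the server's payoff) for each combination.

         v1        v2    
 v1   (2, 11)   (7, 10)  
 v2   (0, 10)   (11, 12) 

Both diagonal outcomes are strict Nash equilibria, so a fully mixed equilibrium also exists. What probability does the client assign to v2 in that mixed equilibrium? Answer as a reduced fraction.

1/3

The client's mix p on v1 must make the server indifferent between v1 and v2.
The server's payoff from v1: 11p + 10(1−p). From v2: 10p + 12(1−p).
Set equal: 1p = 2(1−p) → p = 2/3.
Probability on v2 is 1 − 2/3 = 1/3.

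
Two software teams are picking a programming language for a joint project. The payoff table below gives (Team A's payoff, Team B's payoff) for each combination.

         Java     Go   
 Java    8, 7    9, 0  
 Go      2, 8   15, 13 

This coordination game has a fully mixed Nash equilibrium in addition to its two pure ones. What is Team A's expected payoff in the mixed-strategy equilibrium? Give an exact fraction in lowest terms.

Team B mixes with probability q on Java, chosen so Team A is indifferent: 8q + 9(1−q) = 2q + 15(1−q) gives q = 1/2.
Team A's expected payoff (from either row, since indifferent) is 8·1/2 + 9·1/2 = 17/2.

17/2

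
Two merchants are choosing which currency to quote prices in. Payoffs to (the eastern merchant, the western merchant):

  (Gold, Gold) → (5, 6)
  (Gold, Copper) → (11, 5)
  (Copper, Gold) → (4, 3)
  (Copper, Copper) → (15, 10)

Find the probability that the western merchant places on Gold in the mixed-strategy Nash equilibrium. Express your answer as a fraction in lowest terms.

The western merchant's mix q on Gold must make the eastern merchant indifferent between Gold and Copper.
The eastern merchant's payoff from Gold: 5q + 11(1−q). From Copper: 4q + 15(1−q).
Set equal: 1q = 4(1−q) → q = 4/5.

4/5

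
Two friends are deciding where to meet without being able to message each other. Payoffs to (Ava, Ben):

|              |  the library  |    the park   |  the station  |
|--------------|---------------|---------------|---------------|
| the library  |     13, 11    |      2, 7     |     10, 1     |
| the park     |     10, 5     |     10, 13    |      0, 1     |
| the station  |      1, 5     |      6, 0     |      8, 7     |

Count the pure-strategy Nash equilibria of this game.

2

Both the library: Ava gets 13 (best alternative 10); Ben gets 11 (best alternative 7). Neither deviates — NE.
Both the park: Ava gets 10 (best alternative 6); Ben gets 13 (best alternative 5). Neither deviates — NE.
Both the station is not a NE: Ava would switch to the library (10 > 8).
No other cell survives both best-response checks, so there are 2 pure NE.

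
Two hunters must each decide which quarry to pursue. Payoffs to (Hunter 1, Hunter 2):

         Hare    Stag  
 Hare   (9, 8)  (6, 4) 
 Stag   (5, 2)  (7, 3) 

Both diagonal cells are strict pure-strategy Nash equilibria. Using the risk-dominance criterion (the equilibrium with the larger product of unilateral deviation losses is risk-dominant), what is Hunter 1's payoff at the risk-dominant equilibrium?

At both Hare: Hunter 1 loses 9 − 5 = 4 by deviating; Hunter 2 loses 8 − 4 = 4. Product = 4·4 = 16.
At both Stag: Hunter 1 loses 7 − 6 = 1 by deviating; Hunter 2 loses 3 − 2 = 1. Product = 1·1 = 1.
16 > 1, so both Hare is risk-dominant. Hunter 1's payoff there is 9.

9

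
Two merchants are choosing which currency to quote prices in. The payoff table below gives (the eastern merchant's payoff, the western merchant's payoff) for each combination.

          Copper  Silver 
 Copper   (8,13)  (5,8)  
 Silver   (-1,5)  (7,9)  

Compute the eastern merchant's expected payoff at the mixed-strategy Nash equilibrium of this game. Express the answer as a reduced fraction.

61/11

The western merchant mixes with probability q on Copper, chosen so the eastern merchant is indifferent: 8q + 5(1−q) = (-1)q + 7(1−q) gives q = 2/11.
The eastern merchant's expected payoff (from either row, since indifferent) is 8·2/11 + 5·9/11 = 61/11.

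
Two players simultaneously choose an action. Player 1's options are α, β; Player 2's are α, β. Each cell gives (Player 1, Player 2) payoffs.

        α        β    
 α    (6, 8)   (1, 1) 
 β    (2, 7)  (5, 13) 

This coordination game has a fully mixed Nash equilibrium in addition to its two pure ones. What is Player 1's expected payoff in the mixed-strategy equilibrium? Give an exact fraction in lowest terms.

7/2

Player 2 mixes with probability q on α, chosen so Player 1 is indifferent: 6q + 1(1−q) = 2q + 5(1−q) gives q = 1/2.
Player 1's expected payoff (from either row, since indifferent) is 6·1/2 + 1·1/2 = 7/2.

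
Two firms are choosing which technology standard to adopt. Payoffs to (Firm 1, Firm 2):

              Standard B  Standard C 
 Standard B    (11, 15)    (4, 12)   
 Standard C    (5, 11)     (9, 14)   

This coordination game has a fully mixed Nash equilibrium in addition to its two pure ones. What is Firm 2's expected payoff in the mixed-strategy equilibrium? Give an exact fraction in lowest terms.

13

Firm 1 mixes with probability p on Standard B, chosen so Firm 2 is indifferent: 15p + 11(1−p) = 12p + 14(1−p) gives p = 1/2.
Firm 2's expected payoff is 15·1/2 + 11·1/2 = 13.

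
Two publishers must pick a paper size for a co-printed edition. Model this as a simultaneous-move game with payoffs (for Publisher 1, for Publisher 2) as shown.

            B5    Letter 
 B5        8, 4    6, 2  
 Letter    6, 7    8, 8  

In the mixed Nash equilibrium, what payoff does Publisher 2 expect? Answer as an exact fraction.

Publisher 1 mixes with probability p on B5, chosen so Publisher 2 is indifferent: 4p + 7(1−p) = 2p + 8(1−p) gives p = 1/3.
Publisher 2's expected payoff is 4·1/3 + 7·2/3 = 6.

6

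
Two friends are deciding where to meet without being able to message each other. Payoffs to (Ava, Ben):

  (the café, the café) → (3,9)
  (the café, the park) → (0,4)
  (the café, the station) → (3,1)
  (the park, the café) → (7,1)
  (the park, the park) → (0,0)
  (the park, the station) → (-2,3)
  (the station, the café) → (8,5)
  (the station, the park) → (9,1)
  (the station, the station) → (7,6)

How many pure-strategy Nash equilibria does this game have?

1

Both the station: Ava gets 7 (best alternative 3); Ben gets 6 (best alternative 5). Neither deviates — NE.
Both the café is not a NE: Ava would switch to the station (8 > 3).
No other cell survives both best-response checks, so there is 1 pure NE.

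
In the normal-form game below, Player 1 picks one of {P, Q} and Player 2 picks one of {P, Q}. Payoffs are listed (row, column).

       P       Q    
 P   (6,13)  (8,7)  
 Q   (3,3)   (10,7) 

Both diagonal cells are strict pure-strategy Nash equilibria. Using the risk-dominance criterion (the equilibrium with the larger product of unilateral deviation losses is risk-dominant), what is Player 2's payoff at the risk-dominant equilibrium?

13

At both P: Player 1 loses 6 − 3 = 3 by deviating; Player 2 loses 13 − 7 = 6. Product = 3·6 = 18.
At both Q: Player 1 loses 10 − 8 = 2 by deviating; Player 2 loses 7 − 3 = 4. Product = 2·4 = 8.
18 > 8, so both P is risk-dominant. Player 2's payoff there is 13.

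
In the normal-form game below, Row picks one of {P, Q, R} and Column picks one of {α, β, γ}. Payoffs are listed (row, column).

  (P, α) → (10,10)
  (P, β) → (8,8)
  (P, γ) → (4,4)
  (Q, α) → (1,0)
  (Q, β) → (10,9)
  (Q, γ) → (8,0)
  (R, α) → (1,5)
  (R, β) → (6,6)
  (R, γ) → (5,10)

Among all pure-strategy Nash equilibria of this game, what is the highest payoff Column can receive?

10

(P, α) is a pure NE (Row: 10 ≥ 1; Column: 10 ≥ 8). Column gets 10.
(Q, β) is a pure NE (Row: 10 ≥ 8; Column: 9 ≥ 0). Column gets 9.
Every other cell has a profitable deviation for at least one player. Highest of {10, 9} is 10.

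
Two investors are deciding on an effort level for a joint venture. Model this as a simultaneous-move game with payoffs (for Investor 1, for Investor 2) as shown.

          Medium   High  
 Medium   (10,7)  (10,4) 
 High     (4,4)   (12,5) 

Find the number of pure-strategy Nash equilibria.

Both Medium: Investor 1 gets 10 (best alternative 4); Investor 2 gets 7 (best alternative 4). Neither deviates — NE.
Both High: Investor 1 gets 12 (best alternative 10); Investor 2 gets 5 (best alternative 4). Neither deviates — NE.
(Medium, High) is not a NE: Investor 1 would switch to High (12 > 10).
No other cell survives both best-response checks, so there are 2 pure NE.

2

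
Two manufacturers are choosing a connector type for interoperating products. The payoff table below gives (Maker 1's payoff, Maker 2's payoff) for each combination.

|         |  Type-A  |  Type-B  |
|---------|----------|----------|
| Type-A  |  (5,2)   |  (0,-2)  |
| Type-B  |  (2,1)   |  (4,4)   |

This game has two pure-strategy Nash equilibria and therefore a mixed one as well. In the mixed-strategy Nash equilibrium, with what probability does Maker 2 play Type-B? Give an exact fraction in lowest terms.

Maker 2's mix q on Type-A must make Maker 1 indifferent between Type-A and Type-B.
Maker 1's payoff from Type-A: 5q + 0(1−q). From Type-B: 2q + 4(1−q).
Set equal: 3q = 4(1−q) → q = 4/7.
Probability on Type-B is 1 − 4/7 = 3/7.

3/7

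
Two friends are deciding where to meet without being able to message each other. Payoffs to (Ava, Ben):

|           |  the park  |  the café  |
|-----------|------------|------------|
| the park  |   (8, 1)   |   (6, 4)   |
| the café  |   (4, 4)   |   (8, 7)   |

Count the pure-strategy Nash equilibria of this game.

Both the café: Ava gets 8 (best alternative 6); Ben gets 7 (best alternative 4). Neither deviates — NE.
Both the park is not a NE: Ben would switch to the café (4 > 1).
No other cell survives both best-response checks, so there is 1 pure NE.

1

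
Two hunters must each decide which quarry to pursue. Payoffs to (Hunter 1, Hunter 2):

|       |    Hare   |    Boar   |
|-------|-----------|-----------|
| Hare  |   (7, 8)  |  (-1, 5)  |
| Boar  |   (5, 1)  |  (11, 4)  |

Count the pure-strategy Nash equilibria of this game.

2

Both Hare: Hunter 1 gets 7 (best alternative 5); Hunter 2 gets 8 (best alternative 5). Neither deviates — NE.
Both Boar: Hunter 1 gets 11 (best alternative -1); Hunter 2 gets 4 (best alternative 1). Neither deviates — NE.
(Boar, Hare) is not a NE: Hunter 1 would switch to Hare (7 > 5).
No other cell survives both best-response checks, so there are 2 pure NE.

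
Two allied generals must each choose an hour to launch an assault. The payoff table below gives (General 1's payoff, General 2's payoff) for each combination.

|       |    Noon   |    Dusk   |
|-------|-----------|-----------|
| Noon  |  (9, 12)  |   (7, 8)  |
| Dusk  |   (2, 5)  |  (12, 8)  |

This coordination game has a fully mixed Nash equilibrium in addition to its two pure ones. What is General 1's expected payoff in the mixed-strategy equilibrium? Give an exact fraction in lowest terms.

47/6

General 2 mixes with probability q on Noon, chosen so General 1 is indifferent: 9q + 7(1−q) = 2q + 12(1−q) gives q = 5/12.
General 1's expected payoff (from either row, since indifferent) is 9·5/12 + 7·7/12 = 47/6.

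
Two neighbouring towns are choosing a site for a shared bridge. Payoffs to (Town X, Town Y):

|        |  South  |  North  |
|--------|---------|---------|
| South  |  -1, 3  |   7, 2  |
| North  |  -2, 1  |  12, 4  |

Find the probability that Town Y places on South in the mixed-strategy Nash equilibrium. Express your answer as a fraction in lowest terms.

5/6

Town Y's mix q on South must make Town X indifferent between South and North.
Town X's payoff from South: (-1)q + 7(1−q). From North: (-2)q + 12(1−q).
Set equal: 1q = 5(1−q) → q = 5/6.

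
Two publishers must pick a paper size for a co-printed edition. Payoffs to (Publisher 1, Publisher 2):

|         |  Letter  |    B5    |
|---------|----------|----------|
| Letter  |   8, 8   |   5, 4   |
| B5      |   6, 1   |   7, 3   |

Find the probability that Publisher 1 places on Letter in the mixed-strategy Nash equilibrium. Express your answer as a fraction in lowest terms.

1/3

Publisher 1's mix p on Letter must make Publisher 2 indifferent between Letter and B5.
Publisher 2's payoff from Letter: 8p + 1(1−p). From B5: 4p + 3(1−p).
Set equal: 4p = 2(1−p) → p = 2/6 = 1/3.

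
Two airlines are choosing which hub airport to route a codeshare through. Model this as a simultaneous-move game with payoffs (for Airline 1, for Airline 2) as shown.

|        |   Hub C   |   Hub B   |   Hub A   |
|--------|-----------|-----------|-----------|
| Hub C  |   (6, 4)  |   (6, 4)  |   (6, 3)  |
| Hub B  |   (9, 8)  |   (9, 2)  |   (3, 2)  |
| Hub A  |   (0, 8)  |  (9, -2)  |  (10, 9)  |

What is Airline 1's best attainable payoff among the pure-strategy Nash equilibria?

(Hub B, Hub C) is a pure NE (Airline 1: 9 ≥ 6; Airline 2: 8 ≥ 2). Airline 1 gets 9.
Both Hub A is a pure NE (Airline 1: 10 ≥ 6; Airline 2: 9 ≥ 8). Airline 1 gets 10.
Every other cell has a profitable deviation for at least one player. Highest of {9, 10} is 10.

10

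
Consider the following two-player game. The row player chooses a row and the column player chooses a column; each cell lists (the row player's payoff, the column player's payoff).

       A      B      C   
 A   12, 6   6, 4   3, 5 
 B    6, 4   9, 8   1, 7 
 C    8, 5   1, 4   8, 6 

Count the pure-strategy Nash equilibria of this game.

Both A: the row player gets 12 (best alternative 8); the column player gets 6 (best alternative 5). Neither deviates — NE.
Both B: the row player gets 9 (best alternative 6); the column player gets 8 (best alternative 7). Neither deviates — NE.
Both C: the row player gets 8 (best alternative 3); the column player gets 6 (best alternative 5). Neither deviates — NE.
(B, A) is not a NE: the row player would switch to A (12 > 6).
No other cell survives both best-response checks, so there are 3 pure NE.

3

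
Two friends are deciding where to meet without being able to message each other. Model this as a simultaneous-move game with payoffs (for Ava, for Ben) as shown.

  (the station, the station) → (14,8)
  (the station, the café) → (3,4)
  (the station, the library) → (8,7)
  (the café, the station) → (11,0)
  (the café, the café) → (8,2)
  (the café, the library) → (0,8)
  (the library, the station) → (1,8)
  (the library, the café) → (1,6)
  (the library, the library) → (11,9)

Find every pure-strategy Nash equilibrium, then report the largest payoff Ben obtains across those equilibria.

Both the station is a pure NE (Ava: 14 ≥ 11; Ben: 8 ≥ 7). Ben gets 8.
Both the library is a pure NE (Ava: 11 ≥ 8; Ben: 9 ≥ 8). Ben gets 9.
Every other cell has a profitable deviation for at least one player. Highest of {8, 9} is 9.

9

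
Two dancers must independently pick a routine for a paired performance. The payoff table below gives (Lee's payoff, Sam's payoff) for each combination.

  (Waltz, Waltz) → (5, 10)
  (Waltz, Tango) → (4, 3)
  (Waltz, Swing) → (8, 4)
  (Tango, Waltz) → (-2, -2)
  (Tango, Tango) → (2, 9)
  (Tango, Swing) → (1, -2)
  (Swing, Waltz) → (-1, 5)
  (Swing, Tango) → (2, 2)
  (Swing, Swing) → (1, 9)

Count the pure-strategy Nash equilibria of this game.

1

Both Waltz: Lee gets 5 (best alternative -1); Sam gets 10 (best alternative 4). Neither deviates — NE.
Both Swing is not a NE: Lee would switch to Waltz (8 > 1).
No other cell survives both best-response checks, so there is 1 pure NE.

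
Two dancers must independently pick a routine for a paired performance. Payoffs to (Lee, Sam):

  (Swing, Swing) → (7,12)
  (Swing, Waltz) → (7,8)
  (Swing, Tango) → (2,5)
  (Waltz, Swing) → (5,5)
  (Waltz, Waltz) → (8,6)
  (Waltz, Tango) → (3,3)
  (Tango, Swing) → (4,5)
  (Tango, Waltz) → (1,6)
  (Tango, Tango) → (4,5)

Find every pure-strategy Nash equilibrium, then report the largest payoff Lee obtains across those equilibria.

8

Both Swing is a pure NE (Lee: 7 ≥ 5; Sam: 12 ≥ 8). Lee gets 7.
Both Waltz is a pure NE (Lee: 8 ≥ 7; Sam: 6 ≥ 5). Lee gets 8.
Every other cell has a profitable deviation for at least one player. Highest of {7, 8} is 8.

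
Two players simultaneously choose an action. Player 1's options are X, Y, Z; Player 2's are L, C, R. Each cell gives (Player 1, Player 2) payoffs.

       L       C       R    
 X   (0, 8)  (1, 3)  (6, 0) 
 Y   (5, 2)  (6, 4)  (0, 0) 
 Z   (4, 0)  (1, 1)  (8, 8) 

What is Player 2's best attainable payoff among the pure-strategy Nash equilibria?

(Y, C) is a pure NE (Player 1: 6 ≥ 1; Player 2: 4 ≥ 2). Player 2 gets 4.
(Z, R) is a pure NE (Player 1: 8 ≥ 6; Player 2: 8 ≥ 1). Player 2 gets 8.
Every other cell has a profitable deviation for at least one player. Highest of {4, 8} is 8.

8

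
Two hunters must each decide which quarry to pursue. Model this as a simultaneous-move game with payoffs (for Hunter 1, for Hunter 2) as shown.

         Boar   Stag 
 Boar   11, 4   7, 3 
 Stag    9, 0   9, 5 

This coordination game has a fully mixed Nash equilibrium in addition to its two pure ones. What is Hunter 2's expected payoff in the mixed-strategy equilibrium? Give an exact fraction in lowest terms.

Hunter 1 mixes with probability p on Boar, chosen so Hunter 2 is indifferent: 4p + 0(1−p) = 3p + 5(1−p) gives p = 5/6.
Hunter 2's expected payoff is 4·5/6 + 0·1/6 = 10/3.

10/3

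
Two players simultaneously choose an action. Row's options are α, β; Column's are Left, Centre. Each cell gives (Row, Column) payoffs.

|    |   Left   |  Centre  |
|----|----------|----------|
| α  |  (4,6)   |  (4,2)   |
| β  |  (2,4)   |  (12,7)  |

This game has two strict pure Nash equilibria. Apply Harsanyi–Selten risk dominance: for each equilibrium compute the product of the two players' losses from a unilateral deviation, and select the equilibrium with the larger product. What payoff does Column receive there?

At (α, Left): Row loses 4 − 2 = 2 by deviating; Column loses 6 − 2 = 4. Product = 2·4 = 8.
At (β, Centre): Row loses 12 − 4 = 8 by deviating; Column loses 7 − 4 = 3. Product = 8·3 = 24.
24 > 8, so (β, Centre) is risk-dominant. Column's payoff there is 7.

7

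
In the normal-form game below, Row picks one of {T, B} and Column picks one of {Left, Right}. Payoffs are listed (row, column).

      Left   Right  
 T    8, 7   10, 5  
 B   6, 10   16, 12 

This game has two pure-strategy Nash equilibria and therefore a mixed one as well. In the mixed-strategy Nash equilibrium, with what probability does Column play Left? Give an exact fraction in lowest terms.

Column's mix q on Left must make Row indifferent between T and B.
Row's payoff from T: 8q + 10(1−q). From B: 6q + 16(1−q).
Set equal: 2q = 6(1−q) → q = 6/8 = 3/4.

3/4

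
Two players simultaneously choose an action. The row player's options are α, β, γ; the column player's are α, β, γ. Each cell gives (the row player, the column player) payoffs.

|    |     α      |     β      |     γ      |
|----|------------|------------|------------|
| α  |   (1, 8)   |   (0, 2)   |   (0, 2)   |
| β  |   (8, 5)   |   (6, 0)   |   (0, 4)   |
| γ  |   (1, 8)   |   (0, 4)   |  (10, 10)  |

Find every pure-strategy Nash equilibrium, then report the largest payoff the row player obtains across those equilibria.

10

(β, α) is a pure NE (the row player: 8 ≥ 1; the column player: 5 ≥ 4). The row player gets 8.
Both γ is a pure NE (the row player: 10 ≥ 0; the column player: 10 ≥ 8). The row player gets 10.
Every other cell has a profitable deviation for at least one player. Highest of {8, 10} is 10.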